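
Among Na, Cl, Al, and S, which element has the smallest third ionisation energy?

After 2 electrons have been removed, what remains? Na²⁺ is already 1 electron into the core; Cl²⁺ still has 5 valence electrons; Al²⁺ still has 1 valence electron; S²⁺ still has 4 valence electrons.
Core electrons are held far more tightly than valence electrons, so Na tops the IE_3 order.
Valence configurations: Cl²⁺ [Ne]3s²3p³, Al²⁺ [Ne]3s¹, S²⁺ [Ne]3s²3p².
Approximate IE_3 values (kJ/mol): Na 6910, Cl 3822, Al 2745, S 3357.
Overall IE_3 order: Al < S < Cl < Na.

Al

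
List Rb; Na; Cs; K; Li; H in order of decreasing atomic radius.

Cs, Rb, K, Na, Li, H

H is in period 1, group 1; Li is in period 2, group 1; Na is in period 3, group 1; K is in period 4, group 1; Rb is in period 5, group 1; Cs is in period 6, group 1.
Radius decreases left→right (rising Z_eff, same n) and increases top→bottom (higher n).
All are in group 1, so atomic radius increases down the group.
So from largest to smallest: Cs > Rb > K > Na > Li > H.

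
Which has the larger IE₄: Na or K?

IE_4 is the cost of taking one more electron from the +3 cation: Na³⁺ is already 2 electrons into the core; K³⁺ is already 2 electrons into the core.
All of these are removing an electron from a noble-gas core or deeper; the smaller core (lower principal quantum number) is held far more tightly, and within a period the higher nuclear charge binds the same core more tightly.
The numbers (kJ/mol): Na 9543, K 5877.
Hence IE_4: K < Na.

Na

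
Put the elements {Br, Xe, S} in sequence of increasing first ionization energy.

S < Br < Xe

S is in period 3, group 16; Br is in period 4, group 17; Xe is in period 5, group 18.
IE₁ increases left→right with effective nuclear charge and decreases top→bottom as the valence shell moves farther out.
These sit on a diagonal, where the across-period and down-group effects partly cancel.
Br > S: the two effects oppose for this pair; the across-period effect wins (1140 vs 1000 kJ/mol).
Xe > Br: the two effects oppose for this pair; the across-period effect wins (1170 vs 1140 kJ/mol).
Approximate values (kJ/mol): S 1000, Br 1140, Xe 1170.
So from lowest to highest: S < Br < Xe.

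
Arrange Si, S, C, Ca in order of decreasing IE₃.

Ca, C, S, Si

Consider each +2 ion: Si²⁺ still has 2 valence electrons; S²⁺ still has 4 valence electrons; C²⁺ still has 2 valence electrons; Ca²⁺ is the bare [Ar] core.
Pulling an electron out of a noble-gas core costs far more than removing a remaining valence electron, so Ca sits at the high end of IE_3.
Valence configurations: Si²⁺ [Ne]3s², S²⁺ [Ne]3s²3p², C²⁺ [He]2s².
Approximate IE_3 values (kJ/mol): Si 3232, S 3357, C 4620, Ca 4912.
Overall IE_3 order: Si < S < C < Ca.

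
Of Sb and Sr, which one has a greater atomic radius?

Sr

Sr is in period 5, group 2; Sb is in period 5, group 15.
Moving right in a period, electrons are added to the same shell under a stronger nuclear pull, so atoms get smaller; moving down, a new shell is opened and atoms get larger.
All lie in period 5, so atomic radius increases right to left.
So Sr has the greater atomic radius (Sr > Sb).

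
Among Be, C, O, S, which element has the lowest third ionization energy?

S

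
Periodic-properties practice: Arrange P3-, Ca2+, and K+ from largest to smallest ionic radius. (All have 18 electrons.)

All of these have 18 electrons, so size is governed by nuclear charge alone: the more protons, the stronger the pull on the same electron cloud, and the smaller the ion.
Nuclear charges: Ca2+ (Z=20), K+ (Z=19), P3- (Z=15).
Largest to smallest: P3- > K+ > Ca2+.

P3- > K+ > Ca2+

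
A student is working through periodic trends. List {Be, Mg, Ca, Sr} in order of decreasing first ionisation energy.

Be > Mg > Ca > Sr

Be is in period 2, group 2; Mg is in period 3, group 2; Ca is in period 4, group 2; Sr is in period 5, group 2.
IE₁ increases left→right with effective nuclear charge and decreases top→bottom as the valence shell moves farther out.
All are in group 2, so first ionization energy increases up the group.
So from highest to lowest: Be > Mg > Ca > Sr.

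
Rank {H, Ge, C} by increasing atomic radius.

H, C, Ge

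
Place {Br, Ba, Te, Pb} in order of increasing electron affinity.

Electron affinity generally becomes more exothermic across a period toward the halogens and less exothermic down a group.
Here both period and group differ, so the two effects have to be weighed against each other.
Pb > Ba: both are in period 6; the period trend gives Pb the larger value.
Te > Pb: both effects reinforce here, so Te is clearly the higher of the two.
Br > Te: both effects reinforce here, so Br is clearly the higher of the two.
Tabulated electron affinity (kJ/mol): Br 325, Te 190, Ba 14, Pb 35.
So from lowest to highest: Ba < Pb < Te < Br.

Ba < Pb < Te < Br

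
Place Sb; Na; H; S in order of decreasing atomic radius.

Na > Sb > S > H

H is in period 1, group 1; Na is in period 3, group 1; S is in period 3, group 16; Sb is in period 5, group 15.
Radius decreases left→right (rising Z_eff, same n) and increases top→bottom (higher n).
Here both period and group differ, so the two effects have to be weighed against each other.
S > H: period and group pull opposite ways; the down-group shift dominates (103 vs 32 pm).
Sb > S: both effects reinforce here, so Sb is clearly the larger of the two.
Na > Sb: the two effects oppose for this pair; the across-period effect wins (155 vs 140 pm).
Tabulated atomic radius (pm): H 32, Na 155, S 103, Sb 140.
So from largest to smallest: Na > Sb > S > H.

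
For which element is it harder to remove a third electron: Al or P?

The third ionization energy removes an electron from the +2 ion. For each element: Al²⁺ still has 1 valence electron; P²⁺ still has 3 valence electrons.
All are still removing valence electrons, so compare the +2 ions as you would atoms: IE_3 generally rises across a period (higher Z_eff) and falls down a group (larger shell), subject to the usual subshell exceptions.
Valence configurations: Al²⁺ [Ne]3s¹, P²⁺ [Ne]3s²3p¹.
The numbers (kJ/mol): Al 2745, P 2914.
Overall IE_3 order: Al < P.

P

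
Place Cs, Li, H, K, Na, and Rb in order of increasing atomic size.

H, Li, Na, K, Rb, Cs

H is in period 1, group 1; Li is in period 2, group 1; Na is in period 3, group 1; K is in period 4, group 1; Rb is in period 5, group 1; Cs is in period 6, group 1.
Across a period the added protons contract the valence shell; down a group each new principal shell makes the atom larger.
All are in group 1, so atomic radius increases down the group.
So from smallest to largest: H < Li < Na < K < Rb < Cs.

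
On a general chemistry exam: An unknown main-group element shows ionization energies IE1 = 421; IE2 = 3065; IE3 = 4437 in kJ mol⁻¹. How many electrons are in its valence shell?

Look for the largest jump between consecutive ionization energies: IE2/IE1 ≈ 7.3, far larger than any earlier ratio.
That jump marks the point where a core electron is being removed. So the atom has 1 valence electron.

1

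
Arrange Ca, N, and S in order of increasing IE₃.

S < N < Ca

Consider each +2 ion: Ca²⁺ is the bare [Ar] core; N²⁺ still has 3 valence electrons; S²⁺ still has 4 valence electrons.
Pulling an electron out of a noble-gas core costs far more than removing a remaining valence electron, so Ca sits at the high end of IE_3.
Valence configurations: N²⁺ [He]2s²2p¹, S²⁺ [Ne]3s²3p².
Tabulated IE_3 (kJ/mol): Ca 4912, N 4578, S 3357.
Putting it together, IE_3: S < N < Ca.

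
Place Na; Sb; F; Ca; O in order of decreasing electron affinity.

F > O > Sb > Na > Ca

O is in period 2, group 16; F is in period 2, group 17; Na is in period 3, group 1; Ca is in period 4, group 2; Sb is in period 5, group 15.
EA tends to increase across a period and decrease down a group, though the pattern is less regular than for IE or radius.
Neither a single period nor a single group — weigh both effects.
Na > Ca: the two effects oppose for this pair; the down-group effect wins (53 vs 2 kJ/mol).
Sb > Na: the two effects oppose for this pair; the across-period effect wins (103 vs 53 kJ/mol).
O > Sb: both effects reinforce here, so O is clearly the higher of the two.
F > O: F lies to the right of O in period 2, so the across-period effect alone puts F higher.
For reference (kJ/mol): O 141, F 328, Na 53, Ca 2, Sb 103.
So from highest to lowest: F > O > Sb > Na > Ca.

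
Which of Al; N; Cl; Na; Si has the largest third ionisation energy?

Na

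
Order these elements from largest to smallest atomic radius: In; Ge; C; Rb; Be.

Rb > In > Ge > Be > C

Be is in period 2, group 2; C is in period 2, group 14; Ge is in period 4, group 14; Rb is in period 5, group 1; In is in period 5, group 13.
Moving right in a period, electrons are added to the same shell under a stronger nuclear pull, so atoms get smaller; moving down, a new shell is opened and atoms get larger.
Neither a single period nor a single group — weigh both effects.
Be > C: both are in period 2; the period trend gives Be the larger value.
Ge > Be: the two effects oppose for this pair; the down-group effect wins (121 vs 102 pm).
In > Ge: relative to Ge, both the across-period and down-group shifts push In's atomic radius up.
Rb > In: Rb lies to the left of In in period 5, so the across-period effect alone puts Rb larger.
For reference (pm): Be 102, C 75, Ge 121, Rb 210, In 142.
So from largest to smallest: Rb > In > Ge > Be > C.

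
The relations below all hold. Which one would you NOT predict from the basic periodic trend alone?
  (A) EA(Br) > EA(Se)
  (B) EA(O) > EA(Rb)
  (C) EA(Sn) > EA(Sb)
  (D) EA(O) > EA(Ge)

The general trend: electron affinity increases across a period and decreases down a group.
(A) Br (period 4, group 17) vs Se (period 4, group 16): the stated order agrees with the simple trend.
(B) O (period 2, group 16) vs Rb (period 5, group 1): the stated order agrees with the simple trend.
(C) Sn (period 5, group 14) vs Sb (period 5, group 15): the stated order contradicts the simple trend.
(D) O (period 2, group 16) vs Ge (period 4, group 14): the stated order agrees with the simple trend.
The exception is (C): adding an electron to Sb's half-filled 5p³ is unfavourable, so Sn has the more exothermic EA.

(C)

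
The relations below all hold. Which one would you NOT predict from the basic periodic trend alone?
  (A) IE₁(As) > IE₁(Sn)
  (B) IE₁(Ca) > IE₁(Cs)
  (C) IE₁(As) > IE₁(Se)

The general trend: first ionisation energy increases across a period and decreases down a group.
(A) As (period 4, group 15) vs Sn (period 5, group 14): the stated order agrees with the simple trend.
(B) Ca (period 4, group 2) vs Cs (period 6, group 1): the stated order agrees with the simple trend.
(C) As (period 4, group 15) vs Se (period 4, group 16): the stated order contradicts the simple trend.
The exception is (C): Se (4p⁴) ionizes more easily than half-filled As (4p³).

(C)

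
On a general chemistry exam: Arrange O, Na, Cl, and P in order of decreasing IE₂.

Na > O > Cl > P

After 1 electron has been removed, what remains? O⁺ still has 5 valence electrons; Na⁺ is the bare [Ne] core; Cl⁺ still has 6 valence electrons; P⁺ still has 4 valence electrons.
Core electrons are held far more tightly than valence electrons, so Na tops the IE_2 order.
Valence configurations: O⁺ [He]2s²2p³, Cl⁺ [Ne]3s²3p⁴, P⁺ [Ne]3s²3p².
Tabulated IE_2 (kJ/mol): O 3388, Na 4562, Cl 2298, P 1907.
Hence IE_2: P < Cl < O < Na.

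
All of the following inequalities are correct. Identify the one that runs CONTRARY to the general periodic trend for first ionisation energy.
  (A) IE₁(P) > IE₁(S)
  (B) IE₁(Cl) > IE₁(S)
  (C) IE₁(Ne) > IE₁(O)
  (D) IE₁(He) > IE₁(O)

(A)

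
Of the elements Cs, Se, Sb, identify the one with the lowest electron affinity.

Cs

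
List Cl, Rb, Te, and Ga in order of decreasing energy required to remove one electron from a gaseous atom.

Cl > Te > Ga > Rb

Cl is in period 3, group 17; Ga is in period 4, group 13; Rb is in period 5, group 1; Te is in period 5, group 16.
Across a period the outer electron is held more tightly (higher IE₁); down a group it sits in a higher shell, more shielded, and comes off more easily.
These span different periods and groups, so the two trends combine.
Ga > Rb: relative to Rb, both the across-period and down-group shifts push Ga's first ionization energy up.
Te > Ga: period and group pull opposite ways; the across-period shift dominates (869 vs 579 kJ/mol).
Cl > Te: both effects reinforce here, so Cl is clearly the higher of the two.
For reference (kJ/mol): Cl 1251, Ga 579, Rb 403, Te 869.
So from highest to lowest: Cl > Te > Ga > Rb.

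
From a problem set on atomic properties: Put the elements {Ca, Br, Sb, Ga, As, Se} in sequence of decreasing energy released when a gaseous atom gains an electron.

Ca is in period 4, group 2; Ga is in period 4, group 13; As is in period 4, group 15; Se is in period 4, group 16; Br is in period 4, group 17; Sb is in period 5, group 15.
Adding an electron releases more energy for atoms nearer the top right (short of the noble gases).
These span different periods and groups, so the two trends combine.
Ga > Ca: Ga lies to the right of Ca in period 4, so the across-period effect alone puts Ga higher.
As > Ga: As lies to the right of Ga in period 4, so the across-period effect alone puts As higher.
Sb > As: this pair runs against the simple trend — see the exception note.
Se > Sb: relative to Sb, both the across-period and down-group shifts push Se's electron affinity up.
Br > Se: both are in period 4; the period trend gives Br the larger value.
Note the exception: Sb has a higher electron affinity than As, contrary to the simple trend — both are half-filled np³, but the pairing/repulsion penalty for the added electron shrinks as the p orbitals become larger and more diffuse down the group, and for Sb that outweighs the weaker nuclear attraction.
For reference (kJ/mol): Ca 2, Ga 29, As 78, Se 195, Br 325, Sb 103.
So from highest to lowest: Br > Se > Sb > As > Ga > Ca.

Br, Se, Sb, As, Ga, Ca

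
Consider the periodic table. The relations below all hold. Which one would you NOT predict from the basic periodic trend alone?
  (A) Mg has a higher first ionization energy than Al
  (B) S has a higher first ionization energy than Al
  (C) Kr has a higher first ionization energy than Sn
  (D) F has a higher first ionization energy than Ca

(A)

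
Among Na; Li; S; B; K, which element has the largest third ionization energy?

Li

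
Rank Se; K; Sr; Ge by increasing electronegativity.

K < Sr < Ge < Se

K is in period 4, group 1; Ge is in period 4, group 14; Se is in period 4, group 16; Sr is in period 5, group 2.
Atoms toward the upper right of the periodic table pull bonding electrons most strongly.
Here both period and group differ, so the two effects have to be weighed against each other.
Sr > K: the two effects oppose for this pair; the across-period effect wins (0.95 vs 0.82).
Ge > Sr: both effects reinforce here, so Ge is clearly the higher of the two.
Se > Ge: Se lies to the right of Ge in period 4, so the across-period effect alone puts Se higher.
Tabulated electronegativity (Pauling): K 0.82, Ge 2.01, Se 2.55, Sr 0.95.
So from lowest to highest: K < Sr < Ge < Se.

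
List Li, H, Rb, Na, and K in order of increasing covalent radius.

H < Li < Na < K < Rb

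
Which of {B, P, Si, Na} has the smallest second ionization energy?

Si

IE_2 is the cost of taking one more electron from the +1 cation: B⁺ still has 2 valence electrons; P⁺ still has 4 valence electrons; Si⁺ still has 3 valence electrons; Na⁺ is the bare [Ne] core.
Pulling an electron out of a noble-gas core costs far more than removing a remaining valence electron, so Na sits at the high end of IE_2.
Valence configurations: B⁺ [He]2s², P⁺ [Ne]3s²3p², Si⁺ [Ne]3s²3p¹.
Tabulated IE_2 (kJ/mol): B 2427, P 1907, Si 1577, Na 4562.
Overall IE_2 order: Si < P < B < Na.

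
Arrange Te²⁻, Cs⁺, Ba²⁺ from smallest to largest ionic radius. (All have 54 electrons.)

All of these have 54 electrons, so size is governed by nuclear charge alone: the more protons, the stronger the pull on the same electron cloud, and the smaller the ion.
Nuclear charges: Ba²⁺ (Z=56), Cs⁺ (Z=55), Te²⁻ (Z=52).
Smallest to largest: Ba²⁺ < Cs⁺ < Te²⁻.

Ba²⁺ < Cs⁺ < Te²⁻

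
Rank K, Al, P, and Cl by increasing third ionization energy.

Al < P < Cl < K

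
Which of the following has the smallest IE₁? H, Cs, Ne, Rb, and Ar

Cs

H is in period 1, group 1; Ne is in period 2, group 18; Ar is in period 3, group 18; Rb is in period 5, group 1; Cs is in period 6, group 1.
First ionization energy rises across a period (greater Z_eff holds electrons more tightly) and falls down a group (valence electrons are farther from the nucleus).
Here both period and group differ, so the two effects have to be weighed against each other.
Rb > Cs: Rb sits above Cs in group 1, so the down-group effect alone puts Rb higher.
H > Rb: they share group 1; the group trend gives H the larger value.
Ar > H: period and group pull opposite ways; the across-period shift dominates (1521 vs 1312 kJ/mol).
Ne > Ar: they share group 18; the group trend gives Ne the larger value.
For reference (kJ/mol): H 1312, Ne 2081, Ar 1521, Rb 403, Cs 376.
The smallest IE₁ among these belongs to Cs.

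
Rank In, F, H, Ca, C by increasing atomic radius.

H, F, C, In, Ca

H is in period 1, group 1; C is in period 2, group 14; F is in period 2, group 17; Ca is in period 4, group 2; In is in period 5, group 13.
Atomic radius shrinks across a period as nuclear charge pulls the same shell inward, and grows down a group as new shells are added.
Here both period and group differ, so the two effects have to be weighed against each other.
F > H: the two effects oppose for this pair; the down-group effect wins (64 vs 32 pm).
C > F: C lies to the left of F in period 2, so the across-period effect alone puts C larger.
In > C: both effects reinforce here, so In is clearly the larger of the two.
Ca > In: period and group pull opposite ways; the across-period shift dominates (171 vs 142 pm).
For reference (pm): H 32, C 75, F 64, Ca 171, In 142.
So from smallest to largest: H < F < C < In < Ca.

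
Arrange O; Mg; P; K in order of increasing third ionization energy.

IE_3 is the cost of taking one more electron from the +2 cation: O²⁺ still has 4 valence electrons; Mg²⁺ is the bare [Ne] core; P²⁺ still has 3 valence electrons; K²⁺ is already 1 electron into the core.
Usually core removal costs more than valence removal, but here the competition is close: a tightly held n=2 valence electron can cost more to remove than an n=3 core electron, so the actual values have to decide it.
Valence configurations: O²⁺ [He]2s²2p², P²⁺ [Ne]3s²3p¹.
Approximate IE_3 values (kJ/mol): O 5300, Mg 7733, P 2914, K 4420.
Overall IE_3 order: P < K < O < Mg.

P < K < O < Mg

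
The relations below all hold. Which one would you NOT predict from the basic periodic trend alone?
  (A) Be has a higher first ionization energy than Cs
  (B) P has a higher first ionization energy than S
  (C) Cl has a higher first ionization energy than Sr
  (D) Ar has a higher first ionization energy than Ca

The general trend: first ionization energy increases across a period and decreases down a group.
(A) Be (period 2, group 2) vs Cs (period 6, group 1): the stated order agrees with the simple trend.
(B) P (period 3, group 15) vs S (period 3, group 16): the stated order contradicts the simple trend.
(C) Cl (period 3, group 17) vs Sr (period 5, group 2): the stated order agrees with the simple trend.
(D) Ar (period 3, group 18) vs Ca (period 4, group 2): the stated order agrees with the simple trend.
The exception is (B): S (3p⁴) ionizes more easily than half-filled P (3p³) because the paired 3p electron in S is pushed out by e⁻–e⁻ repulsion.

(B)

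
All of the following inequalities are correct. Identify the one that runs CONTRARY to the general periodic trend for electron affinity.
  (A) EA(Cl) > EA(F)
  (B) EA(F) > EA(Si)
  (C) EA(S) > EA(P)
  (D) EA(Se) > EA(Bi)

The general trend: electron affinity increases across a period and decreases down a group.
(A) Cl (period 3, group 17) vs F (period 2, group 17): the stated order contradicts the simple trend.
(B) F (period 2, group 17) vs Si (period 3, group 14): the stated order agrees with the simple trend.
(C) S (period 3, group 16) vs P (period 3, group 15): the stated order agrees with the simple trend.
(D) Se (period 4, group 16) vs Bi (period 6, group 15): the stated order agrees with the simple trend.
The exception is (A): F's small 2p subshell makes the incoming electron feel strong e⁻–e⁻ repulsion, so Cl actually releases more energy on gaining an electron.

(A)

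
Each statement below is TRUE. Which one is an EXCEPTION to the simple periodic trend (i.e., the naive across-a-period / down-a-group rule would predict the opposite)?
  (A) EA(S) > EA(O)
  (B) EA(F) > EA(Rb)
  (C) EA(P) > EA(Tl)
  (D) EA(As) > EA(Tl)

(A)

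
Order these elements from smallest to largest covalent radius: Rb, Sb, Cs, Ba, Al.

Moving right in a period, electrons are added to the same shell under a stronger nuclear pull, so atoms get smaller; moving down, a new shell is opened and atoms get larger.
These span different periods and groups, so the two trends combine.
Sb > Al: the two effects oppose for this pair; the down-group effect wins (140 vs 126 pm).
Ba > Sb: both effects reinforce here, so Ba is clearly the larger of the two.
Rb > Ba: the two effects oppose for this pair; the across-period effect wins (210 vs 196 pm).
Cs > Rb: Cs sits below Rb in group 1, so the down-group effect alone puts Cs larger.
For reference (pm): Al 126, Rb 210, Sb 140, Cs 232, Ba 196.
So from smallest to largest: Al < Sb < Ba < Rb < Cs.

Al < Sb < Ba < Rb < Cs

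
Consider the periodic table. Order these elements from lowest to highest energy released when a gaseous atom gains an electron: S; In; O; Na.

In < Na < O < S

O is in period 2, group 16; Na is in period 3, group 1; S is in period 3, group 16; In is in period 5, group 13.
Adding an electron releases more energy for atoms nearer the top right (short of the noble gases).
Here both period and group differ, so the two effects have to be weighed against each other.
Na > In: period and group pull opposite ways; the down-group shift dominates (53 vs 29 kJ/mol).
O > Na: both effects reinforce here, so O is clearly the higher of the two.
S > O: this pair runs against the simple trend — see the exception note.
Note the exception: S has a higher electron affinity than O, contrary to the simple trend — the compact 2p subshell of O repels the added electron more than S's larger 3p does.
Approximate values (kJ/mol): O 141, Na 53, S 200, In 29.
So from lowest to highest: In < Na < O < S.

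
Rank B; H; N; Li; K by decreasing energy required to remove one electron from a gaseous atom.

H is in period 1, group 1; Li is in period 2, group 1; B is in period 2, group 13; N is in period 2, group 15; K is in period 4, group 1.
IE₁ increases left→right with effective nuclear charge and decreases top→bottom as the valence shell moves farther out.
Neither a single period nor a single group — weigh both effects.
Li > K: they share group 1; the group trend gives Li the larger value.
B > Li: both are in period 2; the period trend gives B the larger value.
H > B: the two effects oppose for this pair; the down-group effect wins (1312 vs 801 kJ/mol).
N > H: the two effects oppose for this pair; the across-period effect wins (1402 vs 1312 kJ/mol).
Approximate values (kJ/mol): H 1312, Li 520, B 801, N 1402, K 419.
So from highest to lowest: N > H > B > Li > K.

N, H, B, Li, K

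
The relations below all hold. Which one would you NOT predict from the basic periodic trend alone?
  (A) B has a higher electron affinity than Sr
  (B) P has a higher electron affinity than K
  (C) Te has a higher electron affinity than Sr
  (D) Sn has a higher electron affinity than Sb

The general trend: electron affinity increases across a period and decreases down a group.
(A) B (period 2, group 13) vs Sr (period 5, group 2): the stated order agrees with the simple trend.
(B) P (period 3, group 15) vs K (period 4, group 1): the stated order agrees with the simple trend.
(C) Te (period 5, group 16) vs Sr (period 5, group 2): the stated order agrees with the simple trend.
(D) Sn (period 5, group 14) vs Sb (period 5, group 15): the stated order contradicts the simple trend.
The exception is (D): adding an electron to Sb's half-filled 5p³ is unfavourable, so Sn has the more exothermic EA.

(D)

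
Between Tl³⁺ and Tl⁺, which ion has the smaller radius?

Both ions have Z = 81 protons, but Tl³⁺ has lost more electrons, so its remaining electrons feel a larger effective nuclear charge per electron and are pulled in more tightly.
Higher positive charge → smaller ion, so Tl⁺ > Tl³⁺.

Tl³⁺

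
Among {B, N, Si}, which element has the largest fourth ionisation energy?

B

IE_4 is the cost of taking one more electron from the +3 cation: B³⁺ is the bare [He] core; N³⁺ still has 2 valence electrons; Si³⁺ still has 1 valence electron.
Core electrons are held far more tightly than valence electrons, so B tops the IE_4 order.
Valence configurations: N³⁺ [He]2s², Si³⁺ [Ne]3s¹.
Approximate IE_4 values (kJ/mol): B 25026, N 7475, Si 4356.
Hence IE_4: Si < N < B.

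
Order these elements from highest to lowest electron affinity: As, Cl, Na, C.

Cl > C > As > Na

Atoms with high Z_eff and room in the valence shell (especially the halogens) have the most exothermic electron affinities.
These span different periods and groups, so the two trends combine.
As > Na: period and group pull opposite ways; the across-period shift dominates (78 vs 53 kJ/mol).
C > As: the two effects oppose for this pair; the down-group effect wins (122 vs 78 kJ/mol).
Cl > C: the two effects oppose for this pair; the across-period effect wins (349 vs 122 kJ/mol).
Approximate values (kJ/mol): C 122, Na 53, Cl 349, As 78.
So from highest to lowest: Cl > C > As > Na.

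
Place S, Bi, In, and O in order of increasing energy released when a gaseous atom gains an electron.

O is in period 2, group 16; S is in period 3, group 16; In is in period 5, group 13; Bi is in period 6, group 15.
Atoms with high Z_eff and room in the valence shell (especially the halogens) have the most exothermic electron affinities.
Here both period and group differ, so the two effects have to be weighed against each other.
Bi > In: the two effects oppose for this pair; the across-period effect wins (91 vs 29 kJ/mol).
O > Bi: relative to Bi, both the across-period and down-group shifts push O's electron affinity up.
S > O: this pair runs against the simple trend — see the exception note.
Note the exception: S has a higher electron affinity than O, contrary to the simple trend — the compact 2p subshell of O repels the added electron more than S's larger 3p does.
For reference (kJ/mol): O 141, S 200, In 29, Bi 91.
So from lowest to highest: In < Bi < O < S.

In < Bi < O < S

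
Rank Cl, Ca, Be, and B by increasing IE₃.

IE_3 is the cost of taking one more electron from the +2 cation: Cl²⁺ still has 5 valence electrons; Ca²⁺ is the bare [Ar] core; Be²⁺ is the bare [He] core; B²⁺ still has 1 valence electron.
Core electrons are held far more tightly than valence electrons, so Ca and Be top the IE_3 order.
Valence configurations: Cl²⁺ [Ne]3s²3p³, B²⁺ [He]2s¹.
Tabulated IE_3 (kJ/mol): Cl 3822, Ca 4912, Be 14849, B 3660.
Putting it together, IE_3: B < Cl < Ca < Be.

B < Cl < Ca < Be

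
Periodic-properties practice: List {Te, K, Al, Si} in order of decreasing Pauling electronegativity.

Al is in period 3, group 13; Si is in period 3, group 14; K is in period 4, group 1; Te is in period 5, group 16.
Smaller atoms with higher effective nuclear charge are more electronegative.
Neither a single period nor a single group — weigh both effects.
Al > K: both effects reinforce here, so Al is clearly the higher of the two.
Si > Al: both are in period 3; the period trend gives Si the larger value.
Te > Si: period and group pull opposite ways; the across-period shift dominates (2.10 vs 1.90).
For reference (Pauling): Al 1.61, Si 1.90, K 0.82, Te 2.10.
So from highest to lowest: Te > Si > Al > K.

Te > Si > Al > K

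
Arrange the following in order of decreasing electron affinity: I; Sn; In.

In is in period 5, group 13; Sn is in period 5, group 14; I is in period 5, group 17.
Adding an electron releases more energy for atoms nearer the top right (short of the noble gases).
All lie in period 5, so electron affinity increases left to right.
So from highest to lowest: I > Sn > In.

I > Sn > In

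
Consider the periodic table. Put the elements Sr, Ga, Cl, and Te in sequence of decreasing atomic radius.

Cl is in period 3, group 17; Ga is in period 4, group 13; Sr is in period 5, group 2; Te is in period 5, group 16.
Atomic radius shrinks across a period as nuclear charge pulls the same shell inward, and grows down a group as new shells are added.
Here both period and group differ, so the two effects have to be weighed against each other.
Ga > Cl: both effects reinforce here, so Ga is clearly the larger of the two.
Te > Ga: period and group pull opposite ways; the down-group shift dominates (136 vs 124 pm).
Sr > Te: both are in period 5; the period trend gives Sr the larger value.
Approximate values (pm): Cl 99, Ga 124, Sr 185, Te 136.
So from largest to smallest: Sr > Te > Ga > Cl.

Sr > Te > Ga > Cl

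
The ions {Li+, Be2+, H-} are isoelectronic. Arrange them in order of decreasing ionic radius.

H- > Li+ > Be2+

All of these have 2 electrons, so size is governed by nuclear charge alone: the more protons, the stronger the pull on the same electron cloud, and the smaller the ion.
Nuclear charges: Be2+ (Z=4), Li+ (Z=3), H- (Z=1).
Largest to smallest: H- > Li+ > Be2+.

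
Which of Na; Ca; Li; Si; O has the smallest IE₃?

The third ionization energy removes an electron from the +2 ion. For each element: Na²⁺ is already 1 electron into the core; Ca²⁺ is the bare [Ar] core; Li²⁺ is already 1 electron into the core; Si²⁺ still has 2 valence electrons; O²⁺ still has 4 valence electrons.
Usually core removal costs more than valence removal, but here the competition is close: a tightly held n=2 valence electron can cost more to remove than an n=3 core electron, so the actual values have to decide it.
Valence configurations: Si²⁺ [Ne]3s², O²⁺ [He]2s²2p².
Tabulated IE_3 (kJ/mol): Na 6910, Ca 4912, Li 11815, Si 3232, O 5300.
Overall IE_3 order: Si < Ca < O < Na < Li.

Si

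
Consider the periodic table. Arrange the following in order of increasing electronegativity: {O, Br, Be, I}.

Be is in period 2, group 2; O is in period 2, group 16; Br is in period 4, group 17; I is in period 5, group 17.
EN rises left→right (higher Z_eff, smaller atoms) and falls top→bottom (larger, more shielded atoms).
Neither a single period nor a single group — weigh both effects.
I > Be: period and group pull opposite ways; the across-period shift dominates (2.66 vs 1.57).
Br > I: they share group 17; the group trend gives Br the larger value.
O > Br: the two effects oppose for this pair; the down-group effect wins (3.44 vs 2.96).
For reference (Pauling): Be 1.57, O 3.44, Br 2.96, I 2.66.
So from lowest to highest: Be < I < Br < O.

Be < I < Br < O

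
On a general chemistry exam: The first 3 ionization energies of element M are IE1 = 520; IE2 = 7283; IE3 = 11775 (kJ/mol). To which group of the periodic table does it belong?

Look for the largest jump between consecutive ionization energies: IE2/IE1 ≈ 14.0, far larger than any earlier ratio.
That jump marks the point where a core electron is being removed. So the atom has 1 valence electron.
A main-group element with 1 valence electron is in group 1.

Group 1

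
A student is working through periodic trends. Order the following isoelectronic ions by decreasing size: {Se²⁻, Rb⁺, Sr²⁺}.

All of these have 36 electrons, so size is governed by nuclear charge alone: the more protons, the stronger the pull on the same electron cloud, and the smaller the ion.
Nuclear charges: Sr²⁺ (Z=38), Rb⁺ (Z=37), Se²⁻ (Z=34).
Largest to smallest: Se²⁻ > Rb⁺ > Sr²⁺.

Se²⁻ > Rb⁺ > Sr²⁺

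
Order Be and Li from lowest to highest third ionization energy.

Li < Be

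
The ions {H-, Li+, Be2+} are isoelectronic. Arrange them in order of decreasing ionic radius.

All of these have 2 electrons, so size is governed by nuclear charge alone: the more protons, the stronger the pull on the same electron cloud, and the smaller the ion.
Nuclear charges: Be2+ (Z=4), Li+ (Z=3), H- (Z=1).
Largest to smallest: H- > Li+ > Be2+.

H- > Li+ > Be2+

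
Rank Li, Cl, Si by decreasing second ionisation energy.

After 1 electron has been removed, what remains? Li⁺ is the bare [He] core; Cl⁺ still has 6 valence electrons; Si⁺ still has 3 valence electrons.
Core electrons are held far more tightly than valence electrons, so Li tops the IE_2 order.
Valence configurations: Cl⁺ [Ne]3s²3p⁴, Si⁺ [Ne]3s²3p¹.
Tabulated IE_2 (kJ/mol): Li 7298, Cl 2298, Si 1577.
So the second ionization energies run Si < Cl < Li.

Li > Cl > Si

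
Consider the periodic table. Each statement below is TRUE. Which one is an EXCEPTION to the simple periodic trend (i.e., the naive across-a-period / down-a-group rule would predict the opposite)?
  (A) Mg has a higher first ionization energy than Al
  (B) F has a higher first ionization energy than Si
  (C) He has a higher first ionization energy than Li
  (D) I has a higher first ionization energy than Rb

The general trend: first ionization energy increases across a period and decreases down a group.
(A) Mg (period 3, group 2) vs Al (period 3, group 13): the stated order contradicts the simple trend.
(B) F (period 2, group 17) vs Si (period 3, group 14): the stated order agrees with the simple trend.
(C) He (period 1, group 18) vs Li (period 2, group 1): the stated order agrees with the simple trend.
(D) I (period 5, group 17) vs Rb (period 5, group 1): the stated order agrees with the simple trend.
The exception is (A): Al's single 3p electron is easier to remove than one from Mg's filled 3s².

(A)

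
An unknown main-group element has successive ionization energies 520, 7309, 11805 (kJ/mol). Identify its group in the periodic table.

Group 1

Look for the largest jump between consecutive ionization energies: IE2/IE1 ≈ 14.1, far larger than any earlier ratio.
That jump marks the point where a core electron is being removed. So the atom has 1 valence electron.
A main-group element with 1 valence electron is in group 1.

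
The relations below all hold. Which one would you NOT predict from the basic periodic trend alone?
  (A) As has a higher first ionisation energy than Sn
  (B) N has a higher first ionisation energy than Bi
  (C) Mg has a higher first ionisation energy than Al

The general trend: first ionisation energy increases across a period and decreases down a group.
(A) As (period 4, group 15) vs Sn (period 5, group 14): the stated order agrees with the simple trend.
(B) N (period 2, group 15) vs Bi (period 6, group 15): the stated order agrees with the simple trend.
(C) Mg (period 3, group 2) vs Al (period 3, group 13): the stated order contradicts the simple trend.
The exception is (C): Al's single 3p electron is easier to remove than one from Mg's filled 3s².

(C)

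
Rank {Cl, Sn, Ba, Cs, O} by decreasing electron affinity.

Cl, O, Sn, Cs, Ba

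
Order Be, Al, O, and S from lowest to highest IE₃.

Al, S, O, Be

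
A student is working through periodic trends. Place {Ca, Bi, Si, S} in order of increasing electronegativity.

Si is in period 3, group 14; S is in period 3, group 16; Ca is in period 4, group 2; Bi is in period 6, group 15.
Electronegativity increases across a period and decreases down a group, tracking effective nuclear charge and atomic size.
Neither a single period nor a single group — weigh both effects.
Si > Ca: relative to Ca, both the across-period and down-group shifts push Si's electronegativity up.
Bi > Si: period and group pull opposite ways; the across-period shift dominates (2.02 vs 1.90).
S > Bi: both effects reinforce here, so S is clearly the higher of the two.
Approximate values (Pauling): Si 1.90, S 2.58, Ca 1.00, Bi 2.02.
So from lowest to highest: Ca < Si < Bi < S.

Ca < Si < Bi < S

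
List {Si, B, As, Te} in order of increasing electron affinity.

B < As < Si < Te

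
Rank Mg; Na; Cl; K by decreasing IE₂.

Na > K > Cl > Mg

Consider each +1 ion: Mg⁺ still has 1 valence electron; Na⁺ is the bare [Ne] core; Cl⁺ still has 6 valence electrons; K⁺ is the bare [Ar] core.
Core electrons are held far more tightly than valence electrons, so K and Na top the IE_2 order.
Valence configurations: Mg⁺ [Ne]3s¹, Cl⁺ [Ne]3s²3p⁴.
Tabulated IE_2 (kJ/mol): Mg 1451, Na 4562, Cl 2298, K 3052.
Overall IE_2 order: Mg < Cl < K < Na.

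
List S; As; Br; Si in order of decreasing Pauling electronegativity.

Br > S > As > Si

Si is in period 3, group 14; S is in period 3, group 16; As is in period 4, group 15; Br is in period 4, group 17.
Electronegativity increases across a period and decreases down a group, tracking effective nuclear charge and atomic size.
These span different periods and groups, so the two trends combine.
As > Si: period and group pull opposite ways; the across-period shift dominates (2.18 vs 1.90).
S > As: relative to As, both the across-period and down-group shifts push S's electronegativity up.
Br > S: the two effects oppose for this pair; the across-period effect wins (2.96 vs 2.58).
For reference (Pauling): Si 1.90, S 2.58, As 2.18, Br 2.96.
So from highest to lowest: Br > S > As > Si.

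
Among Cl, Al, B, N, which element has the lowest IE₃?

Al

After 2 electrons have been removed, what remains? Cl²⁺ still has 5 valence electrons; Al²⁺ still has 1 valence electron; B²⁺ still has 1 valence electron; N²⁺ still has 3 valence electrons.
All are still removing valence electrons, so compare the +2 ions as you would atoms: IE_3 generally rises across a period (higher Z_eff) and falls down a group (larger shell), subject to the usual subshell exceptions.
Valence configurations: Cl²⁺ [Ne]3s²3p³, Al²⁺ [Ne]3s¹, B²⁺ [He]2s¹, N²⁺ [He]2s²2p¹.
Approximate IE_3 values (kJ/mol): Cl 3822, Al 2745, B 3660, N 4578.
So the third ionization energies run Al < B < Cl < N.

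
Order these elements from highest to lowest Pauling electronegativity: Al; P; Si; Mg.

P, Si, Al, Mg

EN rises left→right (higher Z_eff, smaller atoms) and falls top→bottom (larger, more shielded atoms).
All lie in period 3, so electronegativity increases left to right.
So from highest to lowest: P > Si > Al > Mg.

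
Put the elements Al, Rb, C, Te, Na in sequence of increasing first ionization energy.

C is in period 2, group 14; Na is in period 3, group 1; Al is in period 3, group 13; Rb is in period 5, group 1; Te is in period 5, group 16.
Removing the outermost electron gets harder across a period and easier down a group.
These span different periods and groups, so the two trends combine.
Na > Rb: they share group 1; the group trend gives Na the larger value.
Al > Na: both are in period 3; the period trend gives Al the larger value.
Te > Al: the two effects oppose for this pair; the across-period effect wins (869 vs 578 kJ/mol).
C > Te: period and group pull opposite ways; the down-group shift dominates (1086 vs 869 kJ/mol).
Tabulated first ionization energy (kJ/mol): C 1086, Na 496, Al 578, Rb 403, Te 869.
So from lowest to highest: Rb < Na < Al < Te < C.

Rb < Na < Al < Te < C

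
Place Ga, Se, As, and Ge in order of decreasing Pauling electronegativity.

Ga is in period 4, group 13; Ge is in period 4, group 14; As is in period 4, group 15; Se is in period 4, group 16.
Smaller atoms with higher effective nuclear charge are more electronegative.
All lie in period 4, so electronegativity increases left to right.
So from highest to lowest: Se > As > Ge > Ga.

Se > As > Ge > Ga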